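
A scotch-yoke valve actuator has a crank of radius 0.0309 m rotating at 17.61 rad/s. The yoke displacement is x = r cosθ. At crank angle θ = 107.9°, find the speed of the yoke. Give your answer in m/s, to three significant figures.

0.518

ω = 17.61 rad/s
x = r cosθ ⇒ ẋ = −rω sinθ.
|v| = rω|sinθ| = 0.0309·17.61·|sin 107.9°| = 0.51781 m/s.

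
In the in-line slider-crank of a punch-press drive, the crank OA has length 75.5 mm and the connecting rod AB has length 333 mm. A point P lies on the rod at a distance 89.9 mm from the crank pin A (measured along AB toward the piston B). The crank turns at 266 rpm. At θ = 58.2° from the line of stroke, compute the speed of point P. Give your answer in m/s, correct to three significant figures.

ω = 27.86 rad/s.  Crank-pin speed |V_A| = rω = 2.1031 m/s, perpendicular to OA.
Rod angle: sinφ = −(r/L) sinθ ⇒ φ = -11.110°; ω_rod = −rω cosθ/√(L²−r²sin²θ) = -3.3916 rad/s.
V_P = V_A + ω_rod × AP, with AP = 0.0899 m along the rod.
Components: V_Px = −rω sinθ − a·ω_rod·sinφ = -1.8462 m/s;  V_Py = rω cosθ + a·ω_rod·cosφ = +0.80904 m/s.
|V_P| = √(V_Px² + V_Py²) = 2.0156 m/s.

2.02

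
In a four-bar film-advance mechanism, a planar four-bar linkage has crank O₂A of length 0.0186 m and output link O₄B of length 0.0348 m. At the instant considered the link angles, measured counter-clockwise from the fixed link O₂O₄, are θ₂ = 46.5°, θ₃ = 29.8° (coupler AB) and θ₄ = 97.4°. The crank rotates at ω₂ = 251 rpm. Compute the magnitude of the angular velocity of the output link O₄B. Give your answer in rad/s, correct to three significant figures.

ω₂ = 26.28 rad/s (from 251 rpm).
Differentiating the loop-closure r₂e^{iθ₂}+r₃e^{iθ₃}=r₁+r₄e^{iθ₄} gives r₂ω₂e^{iθ₂}+r₃ω₃e^{iθ₃}=r₄ω₄e^{iθ₄}.
Eliminating the other unknown: ω₄ = r₂ω₂ sin(θ₂−θ₃) / [r₄ sin(θ₄−θ₃)].
Numerator sine = +0.28736; denominator sine = +0.92455.
Result = 0.0186·26.28·(+0.28736) / (0.0348·(+0.92455)) = +4.3665 rad/s; magnitude 4.3665 rad/s.

4.37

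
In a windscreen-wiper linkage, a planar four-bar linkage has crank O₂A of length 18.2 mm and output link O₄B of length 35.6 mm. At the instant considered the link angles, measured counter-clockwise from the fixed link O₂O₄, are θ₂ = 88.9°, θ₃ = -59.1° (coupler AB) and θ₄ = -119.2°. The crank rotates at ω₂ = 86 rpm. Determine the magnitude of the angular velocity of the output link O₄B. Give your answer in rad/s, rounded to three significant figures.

2.81

ω₂ = 9.006 rad/s (from 86 rpm).
Differentiating the loop-closure r₂e^{iθ₂}+r₃e^{iθ₃}=r₁+r₄e^{iθ₄} gives r₂ω₂e^{iθ₂}+r₃ω₃e^{iθ₃}=r₄ω₄e^{iθ₄}.
Eliminating the other unknown: ω₄ = r₂ω₂ sin(θ₂−θ₃) / [r₄ sin(θ₄−θ₃)].
Numerator sine = +0.52992; denominator sine = -0.86690.
Result = 0.0182·9.006·(+0.52992) / (0.0356·(-0.86690)) = -2.8144 rad/s; magnitude 2.8144 rad/s.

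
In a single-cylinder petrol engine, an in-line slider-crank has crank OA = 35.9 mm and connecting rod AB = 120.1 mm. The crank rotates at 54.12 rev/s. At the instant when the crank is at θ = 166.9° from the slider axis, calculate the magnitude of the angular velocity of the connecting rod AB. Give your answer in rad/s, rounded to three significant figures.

ω = 340 rad/s (converted from 54.12 rev/s).
The rod makes angle φ with the slider axis where L sinφ = r sinθ; differentiating, L cosφ·φ̇ = r ω cosθ.
L cosφ = √(L² − r² sin²θ) = 0.11982 m.
|ω_rod| = r ω |cosθ| / √(L² − r² sin²θ) = 0.0359·340·0.97398/0.11982 = 99.228 rad/s.

99.2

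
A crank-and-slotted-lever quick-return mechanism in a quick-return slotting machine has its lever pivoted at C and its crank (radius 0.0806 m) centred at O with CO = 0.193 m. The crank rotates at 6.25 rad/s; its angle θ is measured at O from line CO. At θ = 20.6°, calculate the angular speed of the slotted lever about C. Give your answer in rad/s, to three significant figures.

1.81

ω = 6.25 rad/s
Crank pin A relative to C: A = (d + r cosθ, r sinθ); lever angle φ = atan2(r sinθ, d + r cosθ).
Differentiating tanφ: φ̇ = rω(d cosθ + r)/(d² + r² + 2dr cosθ).
d² + r² + 2dr cosθ = |CA|² = 0.0728677 m²;  d cosθ + r = +0.26126 m.
|ω_lever| = |0.0806·6.25·+0.26126| / 0.0728677 = 1.8061 rad/s.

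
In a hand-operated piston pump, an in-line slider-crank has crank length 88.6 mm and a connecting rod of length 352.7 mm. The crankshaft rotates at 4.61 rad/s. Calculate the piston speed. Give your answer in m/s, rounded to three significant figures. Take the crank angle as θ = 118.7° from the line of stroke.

0.314

ω = 4.61 rad/s
For an in-line slider-crank, x = r cosθ + √(L² − r² sin²θ), so v = −rω sinθ·[1 + r cosθ/√(L² − r² sin²θ)].
With r = 0.0886 m, L = 0.3527 m, θ = 118.7°: √(L² − r² sin²θ) = 0.34403 m.
v = −0.0886·4.61·0.87715·[1 + 0.0886·-0.48022/0.34403] = -0.31396 m/s.
|v| = 0.31396 m/s.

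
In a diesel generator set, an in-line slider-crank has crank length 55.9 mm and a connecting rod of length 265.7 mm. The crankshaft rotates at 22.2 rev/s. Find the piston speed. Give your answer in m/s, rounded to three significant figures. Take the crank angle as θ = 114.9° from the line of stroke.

ω = 2π·22.2 = 139.5 rad/s
For an in-line slider-crank, x = r cosθ + √(L² − r² sin²θ), so v = −rω sinθ·[1 + r cosθ/√(L² − r² sin²θ)].
With r = 0.0559 m, L = 0.2657 m, θ = 114.9°: √(L² − r² sin²θ) = 0.26082 m.
v = −0.0559·139.5·0.90704·[1 + 0.0559·-0.42104/0.26082] = -6.4343 m/s.
|v| = 6.4343 m/s.

6.43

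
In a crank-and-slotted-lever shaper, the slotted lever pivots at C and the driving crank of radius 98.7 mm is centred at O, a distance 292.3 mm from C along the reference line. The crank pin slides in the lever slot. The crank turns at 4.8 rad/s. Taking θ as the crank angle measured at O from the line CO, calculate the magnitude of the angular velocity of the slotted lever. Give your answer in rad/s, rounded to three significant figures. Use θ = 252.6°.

ω = 4.8 rad/s
Crank pin A relative to C: A = (d + r cosθ, r sinθ); lever angle φ = atan2(r sinθ, d + r cosθ).
Differentiating tanφ: φ̇ = rω(d cosθ + r)/(d² + r² + 2dr cosθ).
d² + r² + 2dr cosθ = |CA|² = 0.0779263 m²;  d cosθ + r = +0.01129 m.
|ω_lever| = |0.0987·4.8·+0.01129| / 0.0779263 = 0.068641 rad/s.

0.0686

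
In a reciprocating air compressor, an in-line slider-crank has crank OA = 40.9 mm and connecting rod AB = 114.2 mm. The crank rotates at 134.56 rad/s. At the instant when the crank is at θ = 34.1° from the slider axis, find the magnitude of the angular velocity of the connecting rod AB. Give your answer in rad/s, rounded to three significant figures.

40.7

ω = 134.6 rad/s
The rod makes angle φ with the slider axis where L sinφ = r sinθ; differentiating, L cosφ·φ̇ = r ω cosθ.
L cosφ = √(L² − r² sin²θ) = 0.11187 m.
|ω_rod| = r ω |cosθ| / √(L² − r² sin²θ) = 0.0409·134.6·0.82806/0.11187 = 40.735 rad/s.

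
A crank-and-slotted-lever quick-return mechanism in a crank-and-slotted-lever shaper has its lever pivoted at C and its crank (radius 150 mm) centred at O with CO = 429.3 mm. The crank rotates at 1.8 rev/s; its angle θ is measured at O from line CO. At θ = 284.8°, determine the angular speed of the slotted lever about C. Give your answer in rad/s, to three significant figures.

1.84

ω = 11.31 rad/s (from 1.8 rev/s).
Crank pin A relative to C: A = (d + r cosθ, r sinθ); lever angle φ = atan2(r sinθ, d + r cosθ).
Differentiating tanφ: φ̇ = rω(d cosθ + r)/(d² + r² + 2dr cosθ).
d² + r² + 2dr cosθ = |CA|² = 0.239697 m²;  d cosθ + r = +0.25966 m.
|ω_lever| = |0.15·11.31·+0.25966| / 0.239697 = 1.8378 rad/s.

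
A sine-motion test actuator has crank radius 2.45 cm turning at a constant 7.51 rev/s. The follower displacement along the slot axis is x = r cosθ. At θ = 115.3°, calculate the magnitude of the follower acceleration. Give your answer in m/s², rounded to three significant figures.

ω = 47.19 rad/s (from 7.51 rev/s).
x = r cosθ ⇒ ẍ = −rω² cosθ (ω constant).
|a| = rω²|cosθ| = 0.0245·(47.19)²·|cos 115.3°| = 23.313 m/s².

23.3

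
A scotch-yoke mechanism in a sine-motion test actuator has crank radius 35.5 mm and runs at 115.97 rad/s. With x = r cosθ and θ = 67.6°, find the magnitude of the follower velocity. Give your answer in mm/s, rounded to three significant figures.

3810

ω = 116 rad/s
x = r cosθ ⇒ ẋ = −rω sinθ.
|v| = rω|sinθ| = 0.0355·116·|sin 67.6°| = 3.8063 m/s = 3806.3 mm/s.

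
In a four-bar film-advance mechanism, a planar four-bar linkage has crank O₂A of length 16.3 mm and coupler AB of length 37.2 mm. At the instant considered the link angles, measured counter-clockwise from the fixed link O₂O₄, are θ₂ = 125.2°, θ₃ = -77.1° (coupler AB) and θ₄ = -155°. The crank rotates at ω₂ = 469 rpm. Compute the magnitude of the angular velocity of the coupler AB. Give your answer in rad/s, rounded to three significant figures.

ω₂ = 49.11 rad/s (from 469 rpm).
Differentiating the loop-closure r₂e^{iθ₂}+r₃e^{iθ₃}=r₁+r₄e^{iθ₄} gives r₂ω₂e^{iθ₂}+r₃ω₃e^{iθ₃}=r₄ω₄e^{iθ₄}.
Eliminating the other unknown: ω₃ = r₂ω₂ sin(θ₄−θ₂) / [r₃ sin(θ₃−θ₄)].
Numerator sine = +0.98420; denominator sine = +0.97778.
Result = 0.0163·49.11·(+0.98420) / (0.0372·(+0.97778)) = +21.661 rad/s; magnitude 21.661 rad/s.

21.7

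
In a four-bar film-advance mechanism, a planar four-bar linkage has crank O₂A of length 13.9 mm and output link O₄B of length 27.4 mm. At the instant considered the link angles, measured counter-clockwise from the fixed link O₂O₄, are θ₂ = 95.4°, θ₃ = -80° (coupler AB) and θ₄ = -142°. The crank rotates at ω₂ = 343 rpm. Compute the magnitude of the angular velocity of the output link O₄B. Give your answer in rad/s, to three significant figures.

1.66

ω₂ = 35.92 rad/s (from 343 rpm).
Differentiating the loop-closure r₂e^{iθ₂}+r₃e^{iθ₃}=r₁+r₄e^{iθ₄} gives r₂ω₂e^{iθ₂}+r₃ω₃e^{iθ₃}=r₄ω₄e^{iθ₄}.
Eliminating the other unknown: ω₄ = r₂ω₂ sin(θ₂−θ₃) / [r₄ sin(θ₄−θ₃)].
Numerator sine = +0.08020; denominator sine = -0.88295.
Result = 0.0139·35.92·(+0.08020) / (0.0274·(-0.88295)) = -1.6551 rad/s; magnitude 1.6551 rad/s.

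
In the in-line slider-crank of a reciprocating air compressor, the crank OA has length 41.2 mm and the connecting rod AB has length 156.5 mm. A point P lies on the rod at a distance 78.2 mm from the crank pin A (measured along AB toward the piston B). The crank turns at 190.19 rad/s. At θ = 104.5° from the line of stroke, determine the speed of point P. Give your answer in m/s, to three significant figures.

ω = 190.2 rad/s.  Crank-pin speed |V_A| = rω = 7.8358 m/s, perpendicular to OA.
Rod angle: sinφ = −(r/L) sinθ ⇒ φ = -14.766°; ω_rod = −rω cosθ/√(L²−r²sin²θ) = +12.964 rad/s.
V_P = V_A + ω_rod × AP, with AP = 0.0782 m along the rod.
Components: V_Px = −rω sinθ − a·ω_rod·sinφ = -7.3278 m/s;  V_Py = rω cosθ + a·ω_rod·cosφ = -0.98159 m/s.
|V_P| = √(V_Px² + V_Py²) = 7.3933 m/s.

7.39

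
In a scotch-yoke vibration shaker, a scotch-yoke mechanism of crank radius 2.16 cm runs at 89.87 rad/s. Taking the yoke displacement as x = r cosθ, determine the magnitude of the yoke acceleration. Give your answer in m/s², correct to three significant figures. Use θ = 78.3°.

35.4

ω = 89.87 rad/s
x = r cosθ ⇒ ẍ = −rω² cosθ (ω constant).
|a| = rω²|cosθ| = 0.0216·(89.87)²·|cos 78.3°| = 35.377 m/s².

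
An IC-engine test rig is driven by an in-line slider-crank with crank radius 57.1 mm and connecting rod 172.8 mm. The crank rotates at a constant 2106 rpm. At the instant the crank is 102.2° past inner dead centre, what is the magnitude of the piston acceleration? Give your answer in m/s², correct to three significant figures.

ω = 2π·2106/60 = 220.5 rad/s
x(θ) = r cosθ + √(L² − r² sin²θ); with ω constant, a = ω²·d²x/dθ².
d²x/dθ² = −r cosθ − r²(cos2θ)/√u − r⁴ sin²2θ/(4u^{3/2}),  u = L² − r² sin²θ = 0.026745 m².
Substituting r = 0.0571 m, L = 0.1728 m, θ = 102.2°: d²x/dθ² = +0.030119 m.
a = ω²·d²x/dθ² = (220.5)²·(+0.030119) = +1464.9 m/s²;  |a| = 1464.9 m/s².

1460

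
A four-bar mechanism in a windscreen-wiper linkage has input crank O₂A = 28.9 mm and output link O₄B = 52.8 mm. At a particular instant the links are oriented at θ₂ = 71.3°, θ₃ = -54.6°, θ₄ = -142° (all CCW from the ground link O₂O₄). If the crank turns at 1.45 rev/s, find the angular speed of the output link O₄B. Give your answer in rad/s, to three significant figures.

ω₂ = 9.111 rad/s (from 1.45 rev/s).
Differentiating the loop-closure r₂e^{iθ₂}+r₃e^{iθ₃}=r₁+r₄e^{iθ₄} gives r₂ω₂e^{iθ₂}+r₃ω₃e^{iθ₃}=r₄ω₄e^{iθ₄}.
Eliminating the other unknown: ω₄ = r₂ω₂ sin(θ₂−θ₃) / [r₄ sin(θ₄−θ₃)].
Numerator sine = +0.81004; denominator sine = -0.99897.
Result = 0.0289·9.111·(+0.81004) / (0.0528·(-0.99897)) = -4.0436 rad/s; magnitude 4.0436 rad/s.

4.04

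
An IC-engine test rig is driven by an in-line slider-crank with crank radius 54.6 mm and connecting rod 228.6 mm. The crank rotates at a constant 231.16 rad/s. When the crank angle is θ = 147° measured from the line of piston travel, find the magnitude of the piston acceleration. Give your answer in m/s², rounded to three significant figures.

2150

ω = 231.2 rad/s
x(θ) = r cosθ + √(L² − r² sin²θ); with ω constant, a = ω²·d²x/dθ².
d²x/dθ² = −r cosθ − r²(cos2θ)/√u − r⁴ sin²2θ/(4u^{3/2}),  u = L² − r² sin²θ = 0.0513737 m².
Substituting r = 0.0546 m, L = 0.2286 m, θ = 147°: d²x/dθ² = +0.040282 m.
a = ω²·d²x/dθ² = (231.2)²·(+0.040282) = +2152.5 m/s²;  |a| = 2152.5 m/s².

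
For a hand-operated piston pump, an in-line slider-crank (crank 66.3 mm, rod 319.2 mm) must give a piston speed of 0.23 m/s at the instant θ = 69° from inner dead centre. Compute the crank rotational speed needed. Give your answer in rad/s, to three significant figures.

3.45

For an in-line slider-crank, |v_piston| = rω|sinθ|·[1 + r cosθ/√(L² − r² sin²θ)].
With r = 0.0663 m, L = 0.3192 m, θ = 69°: the bracketed kinematic factor |dx/dθ| = 0.066593 m.
ω = v/|dx/dθ| = 0.23/0.066593 = 3.4538 rad/s.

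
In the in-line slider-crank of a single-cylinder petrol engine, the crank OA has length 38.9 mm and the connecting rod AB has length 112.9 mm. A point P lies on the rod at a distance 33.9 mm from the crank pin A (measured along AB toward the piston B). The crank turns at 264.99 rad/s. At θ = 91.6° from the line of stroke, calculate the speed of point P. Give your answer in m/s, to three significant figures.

10.3

ω = 265 rad/s.  Crank-pin speed |V_A| = rω = 10.308 m/s, perpendicular to OA.
Rod angle: sinφ = −(r/L) sinθ ⇒ φ = -20.146°; ω_rod = −rω cosθ/√(L²−r²sin²θ) = +2.7155 rad/s.
V_P = V_A + ω_rod × AP, with AP = 0.0339 m along the rod.
Components: V_Px = −rω sinθ − a·ω_rod·sinφ = -10.272 m/s;  V_Py = rω cosθ + a·ω_rod·cosφ = -0.2014 m/s.
|V_P| = √(V_Px² + V_Py²) = 10.274 m/s.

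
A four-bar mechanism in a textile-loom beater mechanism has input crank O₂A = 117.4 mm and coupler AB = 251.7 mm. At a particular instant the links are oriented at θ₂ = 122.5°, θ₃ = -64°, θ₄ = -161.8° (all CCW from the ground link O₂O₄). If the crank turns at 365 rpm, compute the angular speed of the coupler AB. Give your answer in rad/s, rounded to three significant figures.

ω₂ = 38.22 rad/s (from 365 rpm).
Differentiating the loop-closure r₂e^{iθ₂}+r₃e^{iθ₃}=r₁+r₄e^{iθ₄} gives r₂ω₂e^{iθ₂}+r₃ω₃e^{iθ₃}=r₄ω₄e^{iθ₄}.
Eliminating the other unknown: ω₃ = r₂ω₂ sin(θ₄−θ₂) / [r₃ sin(θ₃−θ₄)].
Numerator sine = +0.96902; denominator sine = +0.99075.
Result = 0.1174·38.22·(+0.96902) / (0.2517·(+0.99075)) = +17.437 rad/s; magnitude 17.437 rad/s.

17.4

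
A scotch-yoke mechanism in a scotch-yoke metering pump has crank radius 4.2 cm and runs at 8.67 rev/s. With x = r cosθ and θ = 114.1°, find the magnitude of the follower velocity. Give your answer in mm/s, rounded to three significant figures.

ω = 54.48 rad/s (from 8.67 rev/s).
x = r cosθ ⇒ ẋ = −rω sinθ.
|v| = rω|sinθ| = 0.042·54.48·|sin 114.1°| = 2.0885 m/s = 2088.5 mm/s.

2090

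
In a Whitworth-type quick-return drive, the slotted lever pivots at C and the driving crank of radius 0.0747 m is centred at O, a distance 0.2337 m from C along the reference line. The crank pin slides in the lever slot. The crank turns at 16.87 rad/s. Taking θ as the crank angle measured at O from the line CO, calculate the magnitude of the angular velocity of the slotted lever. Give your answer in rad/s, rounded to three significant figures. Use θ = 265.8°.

ω = 16.87 rad/s
Crank pin A relative to C: A = (d + r cosθ, r sinθ); lever angle φ = atan2(r sinθ, d + r cosθ).
Differentiating tanφ: φ̇ = rω(d cosθ + r)/(d² + r² + 2dr cosθ).
d² + r² + 2dr cosθ = |CA|² = 0.0576387 m²;  d cosθ + r = +0.057584 m.
|ω_lever| = |0.0747·16.87·+0.057584| / 0.0576387 = 1.259 rad/s.

1.26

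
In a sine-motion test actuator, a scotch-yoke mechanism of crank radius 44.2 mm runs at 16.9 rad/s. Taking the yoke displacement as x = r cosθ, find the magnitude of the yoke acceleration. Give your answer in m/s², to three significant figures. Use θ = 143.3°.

ω = 16.9 rad/s
x = r cosθ ⇒ ẍ = −rω² cosθ (ω constant).
|a| = rω²|cosθ| = 0.0442·(16.9)²·|cos 143.3°| = 10.122 m/s².

10.1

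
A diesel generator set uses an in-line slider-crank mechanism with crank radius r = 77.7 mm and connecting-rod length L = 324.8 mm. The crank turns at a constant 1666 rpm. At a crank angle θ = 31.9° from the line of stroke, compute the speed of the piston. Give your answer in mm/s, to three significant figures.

8630

ω = 2π·1666/60 = 174.5 rad/s
For an in-line slider-crank, x = r cosθ + √(L² − r² sin²θ), so v = −rω sinθ·[1 + r cosθ/√(L² − r² sin²θ)].
With r = 0.0777 m, L = 0.3248 m, θ = 31.9°: √(L² − r² sin²θ) = 0.32219 m.
v = −0.0777·174.5·0.52844·[1 + 0.0777·0.84897/0.32219] = -8.63 m/s.
|v| = 8.63 m/s = 8630 mm/s.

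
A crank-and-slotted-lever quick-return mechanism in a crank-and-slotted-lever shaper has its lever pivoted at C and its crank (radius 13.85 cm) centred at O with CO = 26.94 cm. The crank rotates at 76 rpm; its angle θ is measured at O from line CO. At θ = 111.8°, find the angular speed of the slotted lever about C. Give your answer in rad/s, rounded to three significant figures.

0.662

ω = 7.959 rad/s (from 76 rpm).
Crank pin A relative to C: A = (d + r cosθ, r sinθ); lever angle φ = atan2(r sinθ, d + r cosθ).
Differentiating tanφ: φ̇ = rω(d cosθ + r)/(d² + r² + 2dr cosθ).
d² + r² + 2dr cosθ = |CA|² = 0.0640457 m²;  d cosθ + r = +0.038454 m.
|ω_lever| = |0.1385·7.959·+0.038454| / 0.0640457 = 0.66182 rad/s.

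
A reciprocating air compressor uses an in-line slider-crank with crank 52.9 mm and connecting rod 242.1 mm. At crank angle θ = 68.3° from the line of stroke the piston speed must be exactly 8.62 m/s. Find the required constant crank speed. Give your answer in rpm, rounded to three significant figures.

1550

For an in-line slider-crank, |v_piston| = rω|sinθ|·[1 + r cosθ/√(L² − r² sin²θ)].
With r = 0.0529 m, L = 0.2421 m, θ = 68.3°: the bracketed kinematic factor |dx/dθ| = 0.053207 m.
ω = v/|dx/dθ| = 8.62/0.053207 = 162.01 rad/s.
N = 60ω/(2π) = 1547.1 rpm.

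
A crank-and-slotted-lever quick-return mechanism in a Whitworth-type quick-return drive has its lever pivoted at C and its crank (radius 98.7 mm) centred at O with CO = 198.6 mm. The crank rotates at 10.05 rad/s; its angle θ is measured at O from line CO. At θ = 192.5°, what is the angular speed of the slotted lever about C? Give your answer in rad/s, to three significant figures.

ω = 10.05 rad/s
Crank pin A relative to C: A = (d + r cosθ, r sinθ); lever angle φ = atan2(r sinθ, d + r cosθ).
Differentiating tanφ: φ̇ = rω(d cosθ + r)/(d² + r² + 2dr cosθ).
d² + r² + 2dr cosθ = |CA|² = 0.0109093 m²;  d cosθ + r = -0.095192 m.
|ω_lever| = |0.0987·10.05·-0.095192| / 0.0109093 = 8.6554 rad/s.

8.66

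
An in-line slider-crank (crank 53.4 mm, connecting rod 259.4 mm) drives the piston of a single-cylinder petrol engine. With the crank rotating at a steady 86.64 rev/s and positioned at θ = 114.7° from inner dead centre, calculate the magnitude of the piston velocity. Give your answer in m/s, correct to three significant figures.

ω = 2π·86.6 = 544.4 rad/s
For an in-line slider-crank, x = r cosθ + √(L² − r² sin²θ), so v = −rω sinθ·[1 + r cosθ/√(L² − r² sin²θ)].
With r = 0.0534 m, L = 0.2594 m, θ = 114.7°: √(L² − r² sin²θ) = 0.25482 m.
v = −0.0534·544.4·0.90851·[1 + 0.0534·-0.41787/0.25482] = -24.097 m/s.
|v| = 24.097 m/s.

24.1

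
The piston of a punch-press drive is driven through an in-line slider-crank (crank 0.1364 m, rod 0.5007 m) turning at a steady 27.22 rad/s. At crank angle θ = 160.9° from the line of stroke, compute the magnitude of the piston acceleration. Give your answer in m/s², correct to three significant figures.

73.6

ω = 27.22 rad/s
x(θ) = r cosθ + √(L² − r² sin²θ); with ω constant, a = ω²·d²x/dθ².
d²x/dθ² = −r cosθ − r²(cos2θ)/√u − r⁴ sin²2θ/(4u^{3/2}),  u = L² − r² sin²θ = 0.248708 m².
Substituting r = 0.1364 m, L = 0.5007 m, θ = 160.9°: d²x/dθ² = +0.099307 m.
a = ω²·d²x/dθ² = (27.22)²·(+0.099307) = +73.579 m/s²;  |a| = 73.579 m/s².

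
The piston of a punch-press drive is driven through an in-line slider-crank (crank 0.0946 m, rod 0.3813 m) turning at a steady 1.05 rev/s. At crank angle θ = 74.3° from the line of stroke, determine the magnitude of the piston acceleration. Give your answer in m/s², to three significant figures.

0.221

ω = 2π·1.05 = 6.597 rad/s
x(θ) = r cosθ + √(L² − r² sin²θ); with ω constant, a = ω²·d²x/dθ².
d²x/dθ² = −r cosθ − r²(cos2θ)/√u − r⁴ sin²2θ/(4u^{3/2}),  u = L² − r² sin²θ = 0.137096 m².
Substituting r = 0.0946 m, L = 0.3813 m, θ = 74.3°: d²x/dθ² = -0.0050759 m.
a = ω²·d²x/dθ² = (6.597)²·(-0.0050759) = -0.22093 m/s²;  |a| = 0.22093 m/s².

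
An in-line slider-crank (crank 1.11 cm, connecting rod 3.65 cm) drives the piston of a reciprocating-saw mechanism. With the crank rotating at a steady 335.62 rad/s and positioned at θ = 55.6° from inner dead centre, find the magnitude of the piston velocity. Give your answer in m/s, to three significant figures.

3.62

ω = 335.6 rad/s
For an in-line slider-crank, x = r cosθ + √(L² − r² sin²θ), so v = −rω sinθ·[1 + r cosθ/√(L² − r² sin²θ)].
With r = 0.0111 m, L = 0.0365 m, θ = 55.6°: √(L² − r² sin²θ) = 0.035332 m.
v = −0.0111·335.6·0.82511·[1 + 0.0111·0.56497/0.035332] = -3.6194 m/s.
|v| = 3.6194 m/s.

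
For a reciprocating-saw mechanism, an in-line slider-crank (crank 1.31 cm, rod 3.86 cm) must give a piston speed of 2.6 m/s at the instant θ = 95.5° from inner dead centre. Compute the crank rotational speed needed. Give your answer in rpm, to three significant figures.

1970

For an in-line slider-crank, |v_piston| = rω|sinθ|·[1 + r cosθ/√(L² − r² sin²θ)].
With r = 0.0131 m, L = 0.0386 m, θ = 95.5°: the bracketed kinematic factor |dx/dθ| = 0.012589 m.
ω = v/|dx/dθ| = 2.6/0.012589 = 206.53 rad/s.
N = 60ω/(2π) = 1972.2 rpm.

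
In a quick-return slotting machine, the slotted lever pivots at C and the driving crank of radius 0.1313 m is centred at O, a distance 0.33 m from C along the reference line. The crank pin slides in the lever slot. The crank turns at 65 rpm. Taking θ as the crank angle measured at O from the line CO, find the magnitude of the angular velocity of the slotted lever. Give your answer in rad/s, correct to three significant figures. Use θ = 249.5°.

0.147

ω = 6.807 rad/s (from 65 rpm).
Crank pin A relative to C: A = (d + r cosθ, r sinθ); lever angle φ = atan2(r sinθ, d + r cosθ).
Differentiating tanφ: φ̇ = rω(d cosθ + r)/(d² + r² + 2dr cosθ).
d² + r² + 2dr cosθ = |CA|² = 0.0957914 m²;  d cosθ + r = +0.015732 m.
|ω_lever| = |0.1313·6.807·+0.015732| / 0.0957914 = 0.14677 rad/s.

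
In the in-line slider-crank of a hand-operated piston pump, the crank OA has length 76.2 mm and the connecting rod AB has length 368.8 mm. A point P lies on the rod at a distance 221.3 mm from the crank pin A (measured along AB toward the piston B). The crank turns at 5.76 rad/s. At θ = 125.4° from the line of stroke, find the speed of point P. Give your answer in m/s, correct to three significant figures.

0.347

ω = 5.76 rad/s.  Crank-pin speed |V_A| = rω = 0.43891 m/s, perpendicular to OA.
Rod angle: sinφ = −(r/L) sinθ ⇒ φ = -9.696°; ω_rod = −rω cosθ/√(L²−r²sin²θ) = +0.6994 rad/s.
V_P = V_A + ω_rod × AP, with AP = 0.2213 m along the rod.
Components: V_Px = −rω sinθ − a·ω_rod·sinφ = -0.3317 m/s;  V_Py = rω cosθ + a·ω_rod·cosφ = -0.10169 m/s.
|V_P| = √(V_Px² + V_Py²) = 0.34694 m/s.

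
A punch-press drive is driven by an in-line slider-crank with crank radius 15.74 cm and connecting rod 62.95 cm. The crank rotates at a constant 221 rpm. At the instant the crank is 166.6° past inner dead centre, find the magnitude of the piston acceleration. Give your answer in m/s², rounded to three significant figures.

ω = 2π·221/60 = 23.14 rad/s
x(θ) = r cosθ + √(L² − r² sin²θ); with ω constant, a = ω²·d²x/dθ².
d²x/dθ² = −r cosθ − r²(cos2θ)/√u − r⁴ sin²2θ/(4u^{3/2}),  u = L² − r² sin²θ = 0.39494 m².
Substituting r = 0.1574 m, L = 0.6295 m, θ = 166.6°: d²x/dθ² = +0.1178 m.
a = ω²·d²x/dθ² = (23.14)²·(+0.1178) = +63.095 m/s²;  |a| = 63.095 m/s².

63.1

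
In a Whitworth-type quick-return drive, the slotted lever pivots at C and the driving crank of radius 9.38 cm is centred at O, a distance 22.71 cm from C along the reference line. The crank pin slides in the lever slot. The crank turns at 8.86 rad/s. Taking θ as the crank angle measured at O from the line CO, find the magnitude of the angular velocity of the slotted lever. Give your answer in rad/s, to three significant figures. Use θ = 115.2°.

ω = 8.86 rad/s
Crank pin A relative to C: A = (d + r cosθ, r sinθ); lever angle φ = atan2(r sinθ, d + r cosθ).
Differentiating tanφ: φ̇ = rω(d cosθ + r)/(d² + r² + 2dr cosθ).
d² + r² + 2dr cosθ = |CA|² = 0.042233 m²;  d cosθ + r = -0.0028945 m.
|ω_lever| = |0.0938·8.86·-0.0028945| / 0.042233 = 0.056958 rad/s.

0.0570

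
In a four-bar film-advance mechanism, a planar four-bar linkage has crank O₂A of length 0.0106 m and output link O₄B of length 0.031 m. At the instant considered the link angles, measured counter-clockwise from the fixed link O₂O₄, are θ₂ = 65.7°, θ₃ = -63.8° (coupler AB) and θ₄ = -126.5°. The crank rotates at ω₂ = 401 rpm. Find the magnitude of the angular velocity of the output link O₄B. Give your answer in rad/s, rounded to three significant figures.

12.5

ω₂ = 41.99 rad/s (from 401 rpm).
Differentiating the loop-closure r₂e^{iθ₂}+r₃e^{iθ₃}=r₁+r₄e^{iθ₄} gives r₂ω₂e^{iθ₂}+r₃ω₃e^{iθ₃}=r₄ω₄e^{iθ₄}.
Eliminating the other unknown: ω₄ = r₂ω₂ sin(θ₂−θ₃) / [r₄ sin(θ₄−θ₃)].
Numerator sine = +0.77162; denominator sine = -0.88862.
Result = 0.0106·41.99·(+0.77162) / (0.031·(-0.88862)) = -12.468 rad/s; magnitude 12.468 rad/s.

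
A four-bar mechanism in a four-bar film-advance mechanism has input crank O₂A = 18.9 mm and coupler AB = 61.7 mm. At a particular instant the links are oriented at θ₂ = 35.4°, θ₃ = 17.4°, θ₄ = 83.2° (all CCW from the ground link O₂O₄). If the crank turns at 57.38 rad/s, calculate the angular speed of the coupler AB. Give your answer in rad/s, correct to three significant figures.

14.3

ω₂ = 57.38 rad/s
Differentiating the loop-closure r₂e^{iθ₂}+r₃e^{iθ₃}=r₁+r₄e^{iθ₄} gives r₂ω₂e^{iθ₂}+r₃ω₃e^{iθ₃}=r₄ω₄e^{iθ₄}.
Eliminating the other unknown: ω₃ = r₂ω₂ sin(θ₄−θ₂) / [r₃ sin(θ₃−θ₄)].
Numerator sine = +0.74080; denominator sine = -0.91212.
Result = 0.0189·57.38·(+0.74080) / (0.0617·(-0.91212)) = -14.275 rad/s; magnitude 14.275 rad/s.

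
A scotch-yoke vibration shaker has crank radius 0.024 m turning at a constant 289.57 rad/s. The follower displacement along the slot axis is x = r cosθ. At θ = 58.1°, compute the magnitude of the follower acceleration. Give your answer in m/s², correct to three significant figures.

1060

ω = 289.6 rad/s
x = r cosθ ⇒ ẍ = −rω² cosθ (ω constant).
|a| = rω²|cosθ| = 0.024·(289.6)²·|cos 58.1°| = 1063.4 m/s².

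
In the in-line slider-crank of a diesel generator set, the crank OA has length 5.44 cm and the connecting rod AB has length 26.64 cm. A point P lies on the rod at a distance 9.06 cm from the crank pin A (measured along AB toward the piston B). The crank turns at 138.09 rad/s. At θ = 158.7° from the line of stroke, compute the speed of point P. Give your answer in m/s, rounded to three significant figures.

ω = 138.1 rad/s.  Crank-pin speed |V_A| = rω = 7.5121 m/s, perpendicular to OA.
Rod angle: sinφ = −(r/L) sinθ ⇒ φ = -4.254°; ω_rod = −rω cosθ/√(L²−r²sin²θ) = +26.345 rad/s.
V_P = V_A + ω_rod × AP, with AP = 0.0906 m along the rod.
Components: V_Px = −rω sinθ − a·ω_rod·sinφ = -2.5517 m/s;  V_Py = rω cosθ + a·ω_rod·cosφ = -4.6187 m/s.
|V_P| = √(V_Px² + V_Py²) = 5.2767 m/s.

5.28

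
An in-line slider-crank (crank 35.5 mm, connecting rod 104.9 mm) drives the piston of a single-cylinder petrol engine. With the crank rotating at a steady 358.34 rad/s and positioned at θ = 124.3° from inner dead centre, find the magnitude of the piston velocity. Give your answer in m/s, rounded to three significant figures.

ω = 358.3 rad/s
For an in-line slider-crank, x = r cosθ + √(L² − r² sin²θ), so v = −rω sinθ·[1 + r cosθ/√(L² − r² sin²θ)].
With r = 0.0355 m, L = 0.1049 m, θ = 124.3°: √(L² − r² sin²θ) = 0.10072 m.
v = −0.0355·358.3·0.82610·[1 + 0.0355·-0.56353/0.10072] = -8.4215 m/s.
|v| = 8.4215 m/s.

8.42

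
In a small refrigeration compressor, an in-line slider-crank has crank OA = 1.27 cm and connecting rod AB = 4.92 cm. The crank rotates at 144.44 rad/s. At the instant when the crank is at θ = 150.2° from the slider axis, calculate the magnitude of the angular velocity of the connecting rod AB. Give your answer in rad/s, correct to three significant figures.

ω = 144.4 rad/s
The rod makes angle φ with the slider axis where L sinφ = r sinθ; differentiating, L cosφ·φ̇ = r ω cosθ.
L cosφ = √(L² − r² sin²θ) = 0.048793 m.
|ω_rod| = r ω |cosθ| / √(L² − r² sin²θ) = 0.0127·144.4·0.86777/0.048793 = 32.624 rad/s.

32.6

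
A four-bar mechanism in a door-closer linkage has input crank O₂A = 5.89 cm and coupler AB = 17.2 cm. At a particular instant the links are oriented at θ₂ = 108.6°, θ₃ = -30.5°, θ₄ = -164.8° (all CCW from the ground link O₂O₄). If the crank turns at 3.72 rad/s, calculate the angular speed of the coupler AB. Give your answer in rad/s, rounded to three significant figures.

1.78

ω₂ = 3.72 rad/s
Differentiating the loop-closure r₂e^{iθ₂}+r₃e^{iθ₃}=r₁+r₄e^{iθ₄} gives r₂ω₂e^{iθ₂}+r₃ω₃e^{iθ₃}=r₄ω₄e^{iθ₄}.
Eliminating the other unknown: ω₃ = r₂ω₂ sin(θ₄−θ₂) / [r₃ sin(θ₃−θ₄)].
Numerator sine = +0.99824; denominator sine = +0.71569.
Result = 0.0589·3.72·(+0.99824) / (0.172·(+0.71569)) = +1.7768 rad/s; magnitude 1.7768 rad/s.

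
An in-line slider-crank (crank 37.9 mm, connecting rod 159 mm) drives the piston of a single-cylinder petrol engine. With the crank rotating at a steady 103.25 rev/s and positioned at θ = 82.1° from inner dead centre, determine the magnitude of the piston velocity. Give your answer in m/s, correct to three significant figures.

25.2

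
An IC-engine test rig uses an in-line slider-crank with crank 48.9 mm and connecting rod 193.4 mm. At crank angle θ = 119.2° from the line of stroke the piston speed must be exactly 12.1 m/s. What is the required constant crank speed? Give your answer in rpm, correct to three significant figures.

3100

For an in-line slider-crank, |v_piston| = rω|sinθ|·[1 + r cosθ/√(L² − r² sin²θ)].
With r = 0.0489 m, L = 0.1934 m, θ = 119.2°: the bracketed kinematic factor |dx/dθ| = 0.037287 m.
ω = v/|dx/dθ| = 12.1/0.037287 = 324.51 rad/s.
N = 60ω/(2π) = 3098.8 rpm.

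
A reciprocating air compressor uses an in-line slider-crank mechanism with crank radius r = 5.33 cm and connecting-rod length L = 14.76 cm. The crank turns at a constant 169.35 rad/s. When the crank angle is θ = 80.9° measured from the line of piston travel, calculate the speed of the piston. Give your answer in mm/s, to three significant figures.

ω = 169.3 rad/s
For an in-line slider-crank, x = r cosθ + √(L² − r² sin²θ), so v = −rω sinθ·[1 + r cosθ/√(L² − r² sin²θ)].
With r = 0.0533 m, L = 0.1476 m, θ = 80.9°: √(L² − r² sin²θ) = 0.1379 m.
v = −0.0533·169.3·0.98741·[1 + 0.0533·0.15816/0.1379] = -9.4576 m/s.
|v| = 9.4576 m/s = 9457.6 mm/s.

9460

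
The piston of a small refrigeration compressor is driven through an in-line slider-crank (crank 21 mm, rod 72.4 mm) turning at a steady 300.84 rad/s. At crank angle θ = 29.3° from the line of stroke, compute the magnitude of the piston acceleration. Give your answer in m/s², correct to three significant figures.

ω = 300.8 rad/s
x(θ) = r cosθ + √(L² − r² sin²θ); with ω constant, a = ω²·d²x/dθ².
d²x/dθ² = −r cosθ − r²(cos2θ)/√u − r⁴ sin²2θ/(4u^{3/2}),  u = L² − r² sin²θ = 0.00513614 m².
Substituting r = 0.021 m, L = 0.0724 m, θ = 29.3°: d²x/dθ² = -0.021616 m.
a = ω²·d²x/dθ² = (300.8)²·(-0.021616) = -1956.3 m/s²;  |a| = 1956.3 m/s².

1960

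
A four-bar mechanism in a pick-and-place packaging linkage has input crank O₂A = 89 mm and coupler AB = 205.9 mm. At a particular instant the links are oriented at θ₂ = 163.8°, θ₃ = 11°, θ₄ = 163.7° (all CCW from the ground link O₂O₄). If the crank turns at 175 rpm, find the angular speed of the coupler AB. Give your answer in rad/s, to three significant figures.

0.0301

ω₂ = 18.33 rad/s (from 175 rpm).
Differentiating the loop-closure r₂e^{iθ₂}+r₃e^{iθ₃}=r₁+r₄e^{iθ₄} gives r₂ω₂e^{iθ₂}+r₃ω₃e^{iθ₃}=r₄ω₄e^{iθ₄}.
Eliminating the other unknown: ω₃ = r₂ω₂ sin(θ₄−θ₂) / [r₃ sin(θ₃−θ₄)].
Numerator sine = -0.00175; denominator sine = -0.45865.
Result = 0.089·18.33·(-0.00175) / (0.2059·(-0.45865)) = +0.030144 rad/s; magnitude 0.030144 rad/s.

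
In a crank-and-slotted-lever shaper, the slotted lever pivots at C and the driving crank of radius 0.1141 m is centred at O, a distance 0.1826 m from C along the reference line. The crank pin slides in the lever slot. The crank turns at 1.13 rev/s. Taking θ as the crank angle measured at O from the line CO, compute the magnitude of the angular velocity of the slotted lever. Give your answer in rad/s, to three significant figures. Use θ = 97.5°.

ω = 7.1 rad/s (from 1.13 rev/s).
Crank pin A relative to C: A = (d + r cosθ, r sinθ); lever angle φ = atan2(r sinθ, d + r cosθ).
Differentiating tanφ: φ̇ = rω(d cosθ + r)/(d² + r² + 2dr cosθ).
d² + r² + 2dr cosθ = |CA|² = 0.0409226 m²;  d cosθ + r = +0.090266 m.
|ω_lever| = |0.1141·7.1·+0.090266| / 0.0409226 = 1.7869 rad/s.

1.79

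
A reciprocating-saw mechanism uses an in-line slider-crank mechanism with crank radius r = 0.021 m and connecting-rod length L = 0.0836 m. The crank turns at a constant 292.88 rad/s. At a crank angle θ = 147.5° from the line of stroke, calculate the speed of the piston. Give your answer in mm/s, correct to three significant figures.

2600

ω = 292.9 rad/s
For an in-line slider-crank, x = r cosθ + √(L² − r² sin²θ), so v = −rω sinθ·[1 + r cosθ/√(L² − r² sin²θ)].
With r = 0.021 m, L = 0.0836 m, θ = 147.5°: √(L² − r² sin²θ) = 0.082835 m.
v = −0.021·292.9·0.53730·[1 + 0.021·-0.84339/0.082835] = -2.5981 m/s.
|v| = 2.5981 m/s = 2598.1 mm/s.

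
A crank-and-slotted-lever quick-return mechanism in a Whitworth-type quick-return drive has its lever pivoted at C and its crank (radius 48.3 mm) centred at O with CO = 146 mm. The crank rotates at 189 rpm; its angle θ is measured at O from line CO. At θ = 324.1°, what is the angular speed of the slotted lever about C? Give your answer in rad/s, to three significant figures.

4.54

ω = 19.79 rad/s (from 189 rpm).
Crank pin A relative to C: A = (d + r cosθ, r sinθ); lever angle φ = atan2(r sinθ, d + r cosθ).
Differentiating tanφ: φ̇ = rω(d cosθ + r)/(d² + r² + 2dr cosθ).
d² + r² + 2dr cosθ = |CA|² = 0.0350734 m²;  d cosθ + r = +0.16657 m.
|ω_lever| = |0.0483·19.79·+0.16657| / 0.0350734 = 4.5399 rad/s.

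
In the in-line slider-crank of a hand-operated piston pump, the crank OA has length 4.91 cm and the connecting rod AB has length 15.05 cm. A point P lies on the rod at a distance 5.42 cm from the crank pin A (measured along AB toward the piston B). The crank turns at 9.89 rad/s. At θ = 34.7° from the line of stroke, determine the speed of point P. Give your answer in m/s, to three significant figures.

ω = 9.89 rad/s.  Crank-pin speed |V_A| = rω = 0.4856 m/s, perpendicular to OA.
Rod angle: sinφ = −(r/L) sinθ ⇒ φ = -10.703°; ω_rod = −rω cosθ/√(L²−r²sin²θ) = -2.6997 rad/s.
V_P = V_A + ω_rod × AP, with AP = 0.0542 m along the rod.
Components: V_Px = −rω sinθ − a·ω_rod·sinφ = -0.30362 m/s;  V_Py = rω cosθ + a·ω_rod·cosφ = +0.25546 m/s.
|V_P| = √(V_Px² + V_Py²) = 0.39679 m/s.

0.397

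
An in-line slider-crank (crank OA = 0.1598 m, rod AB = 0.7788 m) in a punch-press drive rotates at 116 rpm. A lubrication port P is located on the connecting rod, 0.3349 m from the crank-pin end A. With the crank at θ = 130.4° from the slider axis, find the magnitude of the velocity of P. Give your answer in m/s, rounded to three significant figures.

1.57

ω = 12.15 rad/s.  Crank-pin speed |V_A| = rω = 1.9412 m/s, perpendicular to OA.
Rod angle: sinφ = −(r/L) sinθ ⇒ φ = -8.990°; ω_rod = −rω cosθ/√(L²−r²sin²θ) = +1.6355 rad/s.
V_P = V_A + ω_rod × AP, with AP = 0.3349 m along the rod.
Components: V_Px = −rω sinθ − a·ω_rod·sinφ = -1.3927 m/s;  V_Py = rω cosθ + a·ω_rod·cosφ = -0.7171 m/s.
|V_P| = √(V_Px² + V_Py²) = 1.5665 m/s.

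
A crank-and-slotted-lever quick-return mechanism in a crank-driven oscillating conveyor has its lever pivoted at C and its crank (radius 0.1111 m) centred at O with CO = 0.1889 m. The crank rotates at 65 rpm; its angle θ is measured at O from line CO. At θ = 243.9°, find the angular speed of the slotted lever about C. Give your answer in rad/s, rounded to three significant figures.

0.716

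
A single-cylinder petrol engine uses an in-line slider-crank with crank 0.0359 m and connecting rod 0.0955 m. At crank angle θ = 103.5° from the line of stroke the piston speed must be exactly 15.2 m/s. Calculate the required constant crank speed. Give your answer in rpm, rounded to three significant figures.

4590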